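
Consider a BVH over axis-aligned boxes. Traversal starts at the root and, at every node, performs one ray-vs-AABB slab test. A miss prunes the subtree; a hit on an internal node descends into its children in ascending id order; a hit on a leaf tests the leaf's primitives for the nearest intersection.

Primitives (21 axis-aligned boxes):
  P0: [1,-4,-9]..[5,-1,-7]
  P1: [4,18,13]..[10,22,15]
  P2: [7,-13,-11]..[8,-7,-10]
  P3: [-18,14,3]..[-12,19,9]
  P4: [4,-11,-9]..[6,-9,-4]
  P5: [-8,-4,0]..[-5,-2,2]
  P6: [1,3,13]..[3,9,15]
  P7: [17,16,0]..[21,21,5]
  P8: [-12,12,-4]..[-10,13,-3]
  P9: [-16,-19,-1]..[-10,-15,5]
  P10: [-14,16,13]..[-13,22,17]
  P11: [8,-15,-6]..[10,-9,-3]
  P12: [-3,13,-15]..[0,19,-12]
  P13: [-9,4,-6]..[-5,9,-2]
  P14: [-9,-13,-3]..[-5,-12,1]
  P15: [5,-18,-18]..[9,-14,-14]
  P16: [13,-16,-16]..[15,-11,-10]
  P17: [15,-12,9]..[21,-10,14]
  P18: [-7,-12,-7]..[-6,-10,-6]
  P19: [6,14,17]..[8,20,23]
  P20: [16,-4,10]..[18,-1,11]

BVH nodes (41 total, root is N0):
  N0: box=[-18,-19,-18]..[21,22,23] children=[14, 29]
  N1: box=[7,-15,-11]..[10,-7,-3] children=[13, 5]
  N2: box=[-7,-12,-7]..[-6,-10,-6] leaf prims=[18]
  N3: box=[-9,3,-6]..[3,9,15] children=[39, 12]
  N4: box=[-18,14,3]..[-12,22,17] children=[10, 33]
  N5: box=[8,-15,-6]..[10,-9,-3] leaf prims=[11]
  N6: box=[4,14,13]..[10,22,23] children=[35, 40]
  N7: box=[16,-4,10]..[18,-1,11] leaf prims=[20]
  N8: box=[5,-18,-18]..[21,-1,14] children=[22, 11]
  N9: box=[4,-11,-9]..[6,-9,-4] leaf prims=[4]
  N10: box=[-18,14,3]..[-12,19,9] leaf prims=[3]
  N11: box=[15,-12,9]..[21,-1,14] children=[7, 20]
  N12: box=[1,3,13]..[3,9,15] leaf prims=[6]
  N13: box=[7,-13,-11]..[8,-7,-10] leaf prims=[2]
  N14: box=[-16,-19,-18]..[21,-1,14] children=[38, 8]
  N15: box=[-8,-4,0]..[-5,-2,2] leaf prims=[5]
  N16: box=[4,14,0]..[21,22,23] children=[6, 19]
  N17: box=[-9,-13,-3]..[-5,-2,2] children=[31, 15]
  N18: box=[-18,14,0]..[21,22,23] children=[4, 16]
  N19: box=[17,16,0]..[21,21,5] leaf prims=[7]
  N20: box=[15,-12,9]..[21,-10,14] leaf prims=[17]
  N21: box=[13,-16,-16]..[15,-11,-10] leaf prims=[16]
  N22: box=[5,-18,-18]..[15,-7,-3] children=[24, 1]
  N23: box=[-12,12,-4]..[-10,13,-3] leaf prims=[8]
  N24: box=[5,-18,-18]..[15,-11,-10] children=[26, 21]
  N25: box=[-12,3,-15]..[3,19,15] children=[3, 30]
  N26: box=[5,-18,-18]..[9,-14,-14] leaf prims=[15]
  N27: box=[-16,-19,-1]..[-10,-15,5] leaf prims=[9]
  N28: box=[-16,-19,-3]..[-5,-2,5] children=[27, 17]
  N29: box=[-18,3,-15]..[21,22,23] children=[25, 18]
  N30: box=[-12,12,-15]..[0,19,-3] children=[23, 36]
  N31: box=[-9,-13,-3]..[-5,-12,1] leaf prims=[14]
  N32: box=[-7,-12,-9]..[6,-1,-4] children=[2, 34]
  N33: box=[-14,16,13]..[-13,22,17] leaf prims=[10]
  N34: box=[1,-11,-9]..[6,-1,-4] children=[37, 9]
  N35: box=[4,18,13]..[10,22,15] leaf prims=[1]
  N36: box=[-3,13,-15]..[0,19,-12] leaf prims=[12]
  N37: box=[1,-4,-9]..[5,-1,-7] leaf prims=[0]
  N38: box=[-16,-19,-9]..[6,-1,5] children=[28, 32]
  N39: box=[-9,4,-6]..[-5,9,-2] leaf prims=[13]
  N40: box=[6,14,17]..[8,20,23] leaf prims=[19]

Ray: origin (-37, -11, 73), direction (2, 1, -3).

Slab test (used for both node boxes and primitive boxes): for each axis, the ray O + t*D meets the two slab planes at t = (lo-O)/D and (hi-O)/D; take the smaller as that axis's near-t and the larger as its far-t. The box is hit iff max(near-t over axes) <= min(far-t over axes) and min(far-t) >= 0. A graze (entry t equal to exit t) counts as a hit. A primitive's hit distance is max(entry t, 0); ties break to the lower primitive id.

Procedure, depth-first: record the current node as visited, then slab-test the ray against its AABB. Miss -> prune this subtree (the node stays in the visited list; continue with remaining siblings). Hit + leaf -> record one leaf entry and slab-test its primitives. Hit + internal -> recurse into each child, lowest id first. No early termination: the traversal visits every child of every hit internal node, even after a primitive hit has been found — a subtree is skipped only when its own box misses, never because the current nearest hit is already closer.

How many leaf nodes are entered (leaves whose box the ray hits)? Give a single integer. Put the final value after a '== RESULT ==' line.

Walk:
N0 x:[19/2,29] y:[-8,33] z:[50/3,91/3] -> hit [50/3,29], descend [14, 29]
  N14 x:[21/2,29] y:[-8,10] z:[59/3,91/3] -> miss, prune
  N29 x:[19/2,29] y:[14,33] z:[50/3,88/3] -> hit [50/3,29], descend [18, 25]
    N18 x:[19/2,29] y:[25,33] z:[50/3,73/3] -> miss, prune
    N25 x:[25/2,20] y:[14,30] z:[58/3,88/3] -> hit [58/3,20], descend [3, 30]
      N3 x:[14,20] y:[14,20] z:[58/3,79/3] -> hit [58/3,20], descend [12, 39]
        N12 x:[19,20] y:[14,20] z:[58/3,20] -> hit [58/3,20] leaf, test {P6@t=58/3}
        N39 x:[14,16] y:[15,20] z:[25,79/3] -> miss, prune
      N30 x:[25/2,37/2] y:[23,30] z:[76/3,88/3] -> miss, prune

order=[0, 14, 29, 18, 25, 3, 12, 39, 30]  |boxes|=9  |leaves|=1  hit=P6

== RESULT ==
1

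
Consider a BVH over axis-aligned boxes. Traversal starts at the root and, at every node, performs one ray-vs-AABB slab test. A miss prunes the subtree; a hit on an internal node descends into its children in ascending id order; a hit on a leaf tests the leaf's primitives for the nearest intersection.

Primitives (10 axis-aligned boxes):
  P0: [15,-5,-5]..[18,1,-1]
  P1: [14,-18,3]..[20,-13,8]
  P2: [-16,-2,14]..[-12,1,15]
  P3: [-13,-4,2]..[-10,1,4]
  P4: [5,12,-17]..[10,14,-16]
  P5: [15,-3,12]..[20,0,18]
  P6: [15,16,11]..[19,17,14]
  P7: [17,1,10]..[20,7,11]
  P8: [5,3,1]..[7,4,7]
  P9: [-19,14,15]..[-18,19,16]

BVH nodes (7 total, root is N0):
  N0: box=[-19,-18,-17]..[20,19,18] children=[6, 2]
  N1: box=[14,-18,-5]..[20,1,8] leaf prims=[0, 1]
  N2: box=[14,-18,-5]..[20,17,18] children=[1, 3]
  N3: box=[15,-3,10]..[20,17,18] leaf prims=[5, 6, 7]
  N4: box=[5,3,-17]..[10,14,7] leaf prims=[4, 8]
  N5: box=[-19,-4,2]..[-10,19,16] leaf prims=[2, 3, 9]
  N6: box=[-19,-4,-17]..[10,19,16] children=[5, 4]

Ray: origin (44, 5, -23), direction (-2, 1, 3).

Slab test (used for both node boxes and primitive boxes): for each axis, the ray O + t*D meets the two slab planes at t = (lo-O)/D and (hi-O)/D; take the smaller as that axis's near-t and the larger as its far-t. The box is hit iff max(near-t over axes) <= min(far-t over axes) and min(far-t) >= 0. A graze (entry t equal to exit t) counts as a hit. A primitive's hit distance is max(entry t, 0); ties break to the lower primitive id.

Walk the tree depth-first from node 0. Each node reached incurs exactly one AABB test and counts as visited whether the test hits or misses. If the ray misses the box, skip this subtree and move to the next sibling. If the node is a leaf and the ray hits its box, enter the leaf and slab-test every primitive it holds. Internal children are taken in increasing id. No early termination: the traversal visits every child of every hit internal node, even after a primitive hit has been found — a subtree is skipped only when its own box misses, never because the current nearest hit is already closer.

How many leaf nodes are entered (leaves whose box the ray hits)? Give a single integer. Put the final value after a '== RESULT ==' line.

Walk:
N0 x:[12,63/2] y:[-23,14] z:[2,41/3] -> hit [12,41/3], descend [2, 6]
  N2 x:[12,15] y:[-23,12] z:[6,41/3] -> hit [12,12], descend [1, 3]
    N1 x:[12,15] y:[-23,-4] z:[6,31/3] -> miss, prune
    N3 x:[12,29/2] y:[-8,12] z:[11,41/3] -> hit [12,12] leaf, test {P5(miss), P6(miss), P7(miss)}
  N6 x:[17,63/2] y:[-9,14] z:[2,13] -> miss, prune

Visited [0, 2, 1, 3, 6]. Tests: 5 box, 1 leaf. Nearest: miss.

== RESULT ==
1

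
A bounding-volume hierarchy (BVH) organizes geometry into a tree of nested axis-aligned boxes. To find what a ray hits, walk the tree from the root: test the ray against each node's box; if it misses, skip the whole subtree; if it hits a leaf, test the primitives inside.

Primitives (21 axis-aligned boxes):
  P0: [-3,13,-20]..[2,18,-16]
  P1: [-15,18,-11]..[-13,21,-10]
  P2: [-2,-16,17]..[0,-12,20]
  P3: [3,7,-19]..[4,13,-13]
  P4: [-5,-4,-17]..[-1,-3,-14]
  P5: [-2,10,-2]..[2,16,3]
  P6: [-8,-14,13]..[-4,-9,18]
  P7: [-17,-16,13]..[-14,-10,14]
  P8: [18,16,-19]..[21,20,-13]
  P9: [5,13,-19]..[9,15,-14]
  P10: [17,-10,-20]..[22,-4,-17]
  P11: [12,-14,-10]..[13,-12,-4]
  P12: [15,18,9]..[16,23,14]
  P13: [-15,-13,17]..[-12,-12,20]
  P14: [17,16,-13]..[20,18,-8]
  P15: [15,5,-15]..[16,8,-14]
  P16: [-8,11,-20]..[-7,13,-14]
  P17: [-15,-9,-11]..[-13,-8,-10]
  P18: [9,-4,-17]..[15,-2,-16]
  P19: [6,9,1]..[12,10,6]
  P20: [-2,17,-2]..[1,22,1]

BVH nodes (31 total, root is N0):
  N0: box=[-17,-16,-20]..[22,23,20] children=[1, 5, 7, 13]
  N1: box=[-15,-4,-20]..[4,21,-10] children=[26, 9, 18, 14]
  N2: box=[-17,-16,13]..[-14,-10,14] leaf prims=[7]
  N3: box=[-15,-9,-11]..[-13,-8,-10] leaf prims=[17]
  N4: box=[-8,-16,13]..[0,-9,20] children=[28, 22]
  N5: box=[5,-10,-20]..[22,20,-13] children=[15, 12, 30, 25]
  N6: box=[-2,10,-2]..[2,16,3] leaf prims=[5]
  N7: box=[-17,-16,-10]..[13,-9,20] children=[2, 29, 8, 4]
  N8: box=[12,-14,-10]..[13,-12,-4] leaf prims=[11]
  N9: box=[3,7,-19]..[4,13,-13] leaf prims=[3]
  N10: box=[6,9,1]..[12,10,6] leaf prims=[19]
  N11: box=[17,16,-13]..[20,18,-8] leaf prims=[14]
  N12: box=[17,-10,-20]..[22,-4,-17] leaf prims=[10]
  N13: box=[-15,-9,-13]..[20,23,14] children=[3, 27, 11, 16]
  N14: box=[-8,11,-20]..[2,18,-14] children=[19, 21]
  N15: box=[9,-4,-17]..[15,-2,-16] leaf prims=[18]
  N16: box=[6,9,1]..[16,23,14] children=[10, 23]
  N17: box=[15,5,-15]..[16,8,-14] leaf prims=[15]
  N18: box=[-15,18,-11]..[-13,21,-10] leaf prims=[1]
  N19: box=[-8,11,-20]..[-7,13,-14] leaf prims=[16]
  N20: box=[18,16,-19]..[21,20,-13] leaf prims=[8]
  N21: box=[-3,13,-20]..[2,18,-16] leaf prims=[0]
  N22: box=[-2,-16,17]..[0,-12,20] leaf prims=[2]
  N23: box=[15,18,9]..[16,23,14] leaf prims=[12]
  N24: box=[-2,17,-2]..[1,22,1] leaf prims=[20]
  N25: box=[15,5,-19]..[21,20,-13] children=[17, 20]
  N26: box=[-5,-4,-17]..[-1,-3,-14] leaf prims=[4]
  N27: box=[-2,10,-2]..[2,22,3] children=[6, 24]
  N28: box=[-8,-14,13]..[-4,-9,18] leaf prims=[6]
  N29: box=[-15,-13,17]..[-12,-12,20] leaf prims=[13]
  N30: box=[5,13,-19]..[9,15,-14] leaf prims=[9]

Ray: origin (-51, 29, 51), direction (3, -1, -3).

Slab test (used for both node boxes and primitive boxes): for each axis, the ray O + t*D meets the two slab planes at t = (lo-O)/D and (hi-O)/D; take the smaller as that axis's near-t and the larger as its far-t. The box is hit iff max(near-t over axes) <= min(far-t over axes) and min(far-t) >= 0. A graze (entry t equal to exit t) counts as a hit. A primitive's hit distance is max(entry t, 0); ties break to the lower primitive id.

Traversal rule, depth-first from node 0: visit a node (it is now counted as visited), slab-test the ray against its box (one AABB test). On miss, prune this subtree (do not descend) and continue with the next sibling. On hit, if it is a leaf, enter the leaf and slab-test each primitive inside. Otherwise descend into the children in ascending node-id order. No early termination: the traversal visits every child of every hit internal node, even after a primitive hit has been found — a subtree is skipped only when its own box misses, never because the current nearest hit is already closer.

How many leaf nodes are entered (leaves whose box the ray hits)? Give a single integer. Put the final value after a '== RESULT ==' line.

Trace the traversal:
N0 x:[34/3,73/3] y:[6,45] z:[31/3,71/3] -> hit [34/3,71/3], descend [1, 5, 7, 13]
  N1 x:[12,55/3] y:[8,33] z:[61/3,71/3] -> miss, prune
  N5 x:[56/3,73/3] y:[9,39] z:[64/3,71/3] -> hit [64/3,71/3], descend [12, 15, 25, 30]
    N12 x:[68/3,73/3] y:[33,39] z:[68/3,71/3] -> miss, prune
    N15 x:[20,22] y:[31,33] z:[67/3,68/3] -> miss, prune
    N25 x:[22,24] y:[9,24] z:[64/3,70/3] -> hit [22,70/3], descend [17, 20]
      N17 x:[22,67/3] y:[21,24] z:[65/3,22] -> hit [22,22] leaf, test {P15@t=22}
      N20 x:[23,24] y:[9,13] z:[64/3,70/3] -> miss, prune
    N30 x:[56/3,20] y:[14,16] z:[65/3,70/3] -> miss, prune
  N7 x:[34/3,64/3] y:[38,45] z:[31/3,61/3] -> miss, prune
  N13 x:[12,71/3] y:[6,38] z:[37/3,64/3] -> hit [37/3,64/3], descend [3, 11, 16, 27]
    N3 x:[12,38/3] y:[37,38] z:[61/3,62/3] -> miss, prune
    N11 x:[68/3,71/3] y:[11,13] z:[59/3,64/3] -> miss, prune
    N16 x:[19,67/3] y:[6,20] z:[37/3,50/3] -> miss, prune
    N27 x:[49/3,53/3] y:[7,19] z:[16,53/3] -> hit [49/3,53/3], descend [6, 24]
      N6 x:[49/3,53/3] y:[13,19] z:[16,53/3] -> hit [49/3,53/3] leaf, test {P5@t=49/3}
      N24 x:[49/3,52/3] y:[7,12] z:[50/3,53/3] -> miss, prune

17 AABB tests over nodes [0, 1, 5, 12, 15, 25, 17, 20, 30, 7, 13, 3, 11, 16, 27, 6, 24]; 2 leaves entered; closest P5.

== RESULT ==
2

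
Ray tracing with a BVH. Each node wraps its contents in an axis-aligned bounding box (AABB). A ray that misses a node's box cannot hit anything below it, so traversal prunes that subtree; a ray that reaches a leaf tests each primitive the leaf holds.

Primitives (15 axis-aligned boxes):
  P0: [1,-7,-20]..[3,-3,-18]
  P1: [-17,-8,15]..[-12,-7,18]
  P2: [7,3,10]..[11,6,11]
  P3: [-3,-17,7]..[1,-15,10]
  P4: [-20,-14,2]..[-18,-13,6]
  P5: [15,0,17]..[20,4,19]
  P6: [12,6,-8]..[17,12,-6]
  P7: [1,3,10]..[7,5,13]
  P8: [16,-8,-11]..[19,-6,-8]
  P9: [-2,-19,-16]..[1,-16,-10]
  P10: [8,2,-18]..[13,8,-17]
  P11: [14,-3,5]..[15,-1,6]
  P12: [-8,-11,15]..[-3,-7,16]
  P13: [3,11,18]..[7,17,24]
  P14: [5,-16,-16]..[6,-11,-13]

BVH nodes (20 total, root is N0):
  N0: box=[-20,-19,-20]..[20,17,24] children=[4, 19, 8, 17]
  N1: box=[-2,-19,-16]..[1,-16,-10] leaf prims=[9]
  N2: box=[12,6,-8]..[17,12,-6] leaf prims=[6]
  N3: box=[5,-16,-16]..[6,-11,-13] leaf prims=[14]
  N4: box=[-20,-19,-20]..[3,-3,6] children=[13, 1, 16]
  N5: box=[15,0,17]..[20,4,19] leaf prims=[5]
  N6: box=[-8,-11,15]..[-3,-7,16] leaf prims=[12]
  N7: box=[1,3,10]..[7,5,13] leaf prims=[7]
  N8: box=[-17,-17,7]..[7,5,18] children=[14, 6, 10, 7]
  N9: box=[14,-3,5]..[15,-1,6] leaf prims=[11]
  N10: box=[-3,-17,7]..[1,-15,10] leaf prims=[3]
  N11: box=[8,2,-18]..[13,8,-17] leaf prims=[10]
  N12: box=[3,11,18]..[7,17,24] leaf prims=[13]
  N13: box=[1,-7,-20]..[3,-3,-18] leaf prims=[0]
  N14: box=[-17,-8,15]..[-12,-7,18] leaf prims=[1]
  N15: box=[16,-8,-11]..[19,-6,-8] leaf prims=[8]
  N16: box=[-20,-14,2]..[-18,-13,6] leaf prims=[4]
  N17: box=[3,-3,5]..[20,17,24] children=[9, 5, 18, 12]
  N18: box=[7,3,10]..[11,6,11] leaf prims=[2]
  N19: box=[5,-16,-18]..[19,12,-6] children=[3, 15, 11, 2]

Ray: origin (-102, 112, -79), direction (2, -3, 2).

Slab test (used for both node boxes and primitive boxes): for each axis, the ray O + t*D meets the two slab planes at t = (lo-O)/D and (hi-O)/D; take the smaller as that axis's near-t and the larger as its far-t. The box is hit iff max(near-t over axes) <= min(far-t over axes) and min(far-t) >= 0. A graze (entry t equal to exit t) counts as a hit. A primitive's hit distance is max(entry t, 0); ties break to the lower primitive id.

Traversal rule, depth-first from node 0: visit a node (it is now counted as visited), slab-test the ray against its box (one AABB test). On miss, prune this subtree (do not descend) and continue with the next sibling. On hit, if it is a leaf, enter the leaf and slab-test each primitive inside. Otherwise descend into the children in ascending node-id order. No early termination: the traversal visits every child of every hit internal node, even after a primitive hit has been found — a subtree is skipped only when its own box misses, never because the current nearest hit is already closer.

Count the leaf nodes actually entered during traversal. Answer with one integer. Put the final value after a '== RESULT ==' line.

Trace the traversal:
N0 x:[41,61] y:[95/3,131/3] z:[59/2,103/2] -> hit [41,131/3], descend [4, 8, 17, 19]
  N4 x:[41,105/2] y:[115/3,131/3] z:[59/2,85/2] -> hit [41,85/2], descend [1, 13, 16]
    N1 x:[50,103/2] y:[128/3,131/3] z:[63/2,69/2] -> miss, prune
    N13 x:[103/2,105/2] y:[115/3,119/3] z:[59/2,61/2] -> miss, prune
    N16 x:[41,42] y:[125/3,42] z:[81/2,85/2] -> hit [125/3,42] leaf, test {P4@t=125/3}
  N8 x:[85/2,109/2] y:[107/3,43] z:[43,97/2] -> hit [43,43], descend [6, 7, 10, 14]
    N6 x:[47,99/2] y:[119/3,41] z:[47,95/2] -> miss, prune
    N7 x:[103/2,109/2] y:[107/3,109/3] z:[89/2,46] -> miss, prune
    N10 x:[99/2,103/2] y:[127/3,43] z:[43,89/2] -> miss, prune
    N14 x:[85/2,45] y:[119/3,40] z:[47,97/2] -> miss, prune
  N17 x:[105/2,61] y:[95/3,115/3] z:[42,103/2] -> miss, prune
  N19 x:[107/2,121/2] y:[100/3,128/3] z:[61/2,73/2] -> miss, prune

order=[0, 4, 1, 13, 16, 8, 6, 7, 10, 14, 17, 19]  |boxes|=12  |leaves|=1  hit=P4

== RESULT ==
1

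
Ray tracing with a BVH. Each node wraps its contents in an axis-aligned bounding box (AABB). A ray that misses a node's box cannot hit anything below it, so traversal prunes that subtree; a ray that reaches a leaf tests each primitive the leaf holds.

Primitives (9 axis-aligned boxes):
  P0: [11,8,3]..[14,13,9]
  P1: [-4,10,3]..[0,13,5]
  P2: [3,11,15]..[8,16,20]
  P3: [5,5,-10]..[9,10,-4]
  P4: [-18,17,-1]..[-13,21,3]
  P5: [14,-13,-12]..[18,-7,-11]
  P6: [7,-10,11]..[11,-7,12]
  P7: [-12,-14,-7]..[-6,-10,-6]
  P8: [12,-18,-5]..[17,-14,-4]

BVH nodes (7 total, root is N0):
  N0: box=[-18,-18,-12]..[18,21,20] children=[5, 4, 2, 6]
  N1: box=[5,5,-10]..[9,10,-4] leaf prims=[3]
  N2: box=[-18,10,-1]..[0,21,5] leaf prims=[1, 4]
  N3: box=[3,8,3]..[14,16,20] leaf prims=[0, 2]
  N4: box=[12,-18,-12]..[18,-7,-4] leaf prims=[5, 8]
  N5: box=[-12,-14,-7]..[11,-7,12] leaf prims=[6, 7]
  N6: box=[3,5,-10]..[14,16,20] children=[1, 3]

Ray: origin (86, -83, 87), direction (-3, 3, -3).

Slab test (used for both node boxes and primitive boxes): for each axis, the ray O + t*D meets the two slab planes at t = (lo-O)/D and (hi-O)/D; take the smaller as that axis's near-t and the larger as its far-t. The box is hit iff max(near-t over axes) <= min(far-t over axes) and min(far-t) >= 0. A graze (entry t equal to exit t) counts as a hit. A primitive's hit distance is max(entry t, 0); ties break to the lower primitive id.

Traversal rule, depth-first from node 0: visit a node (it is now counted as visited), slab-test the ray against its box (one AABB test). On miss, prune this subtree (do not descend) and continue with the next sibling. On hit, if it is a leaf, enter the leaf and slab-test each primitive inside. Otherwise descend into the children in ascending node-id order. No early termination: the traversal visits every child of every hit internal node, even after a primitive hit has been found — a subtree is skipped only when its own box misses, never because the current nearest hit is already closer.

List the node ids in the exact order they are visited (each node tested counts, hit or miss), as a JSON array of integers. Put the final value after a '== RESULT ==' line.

Trace the traversal:
N0 x:[68/3,104/3] y:[65/3,104/3] z:[67/3,33] -> hit [68/3,33], descend [2, 4, 5, 6]
  N2 x:[86/3,104/3] y:[31,104/3] z:[82/3,88/3] -> miss, prune
  N4 x:[68/3,74/3] y:[65/3,76/3] z:[91/3,33] -> miss, prune
  N5 x:[25,98/3] y:[23,76/3] z:[25,94/3] -> hit [25,76/3] leaf, test {P6@t=25, P7(miss)}
  N6 x:[24,83/3] y:[88/3,33] z:[67/3,97/3] -> miss, prune

5 AABB tests over nodes [0, 2, 4, 5, 6]; 1 leaf entered; closest P6.

== RESULT ==
[0, 2, 4, 5, 6]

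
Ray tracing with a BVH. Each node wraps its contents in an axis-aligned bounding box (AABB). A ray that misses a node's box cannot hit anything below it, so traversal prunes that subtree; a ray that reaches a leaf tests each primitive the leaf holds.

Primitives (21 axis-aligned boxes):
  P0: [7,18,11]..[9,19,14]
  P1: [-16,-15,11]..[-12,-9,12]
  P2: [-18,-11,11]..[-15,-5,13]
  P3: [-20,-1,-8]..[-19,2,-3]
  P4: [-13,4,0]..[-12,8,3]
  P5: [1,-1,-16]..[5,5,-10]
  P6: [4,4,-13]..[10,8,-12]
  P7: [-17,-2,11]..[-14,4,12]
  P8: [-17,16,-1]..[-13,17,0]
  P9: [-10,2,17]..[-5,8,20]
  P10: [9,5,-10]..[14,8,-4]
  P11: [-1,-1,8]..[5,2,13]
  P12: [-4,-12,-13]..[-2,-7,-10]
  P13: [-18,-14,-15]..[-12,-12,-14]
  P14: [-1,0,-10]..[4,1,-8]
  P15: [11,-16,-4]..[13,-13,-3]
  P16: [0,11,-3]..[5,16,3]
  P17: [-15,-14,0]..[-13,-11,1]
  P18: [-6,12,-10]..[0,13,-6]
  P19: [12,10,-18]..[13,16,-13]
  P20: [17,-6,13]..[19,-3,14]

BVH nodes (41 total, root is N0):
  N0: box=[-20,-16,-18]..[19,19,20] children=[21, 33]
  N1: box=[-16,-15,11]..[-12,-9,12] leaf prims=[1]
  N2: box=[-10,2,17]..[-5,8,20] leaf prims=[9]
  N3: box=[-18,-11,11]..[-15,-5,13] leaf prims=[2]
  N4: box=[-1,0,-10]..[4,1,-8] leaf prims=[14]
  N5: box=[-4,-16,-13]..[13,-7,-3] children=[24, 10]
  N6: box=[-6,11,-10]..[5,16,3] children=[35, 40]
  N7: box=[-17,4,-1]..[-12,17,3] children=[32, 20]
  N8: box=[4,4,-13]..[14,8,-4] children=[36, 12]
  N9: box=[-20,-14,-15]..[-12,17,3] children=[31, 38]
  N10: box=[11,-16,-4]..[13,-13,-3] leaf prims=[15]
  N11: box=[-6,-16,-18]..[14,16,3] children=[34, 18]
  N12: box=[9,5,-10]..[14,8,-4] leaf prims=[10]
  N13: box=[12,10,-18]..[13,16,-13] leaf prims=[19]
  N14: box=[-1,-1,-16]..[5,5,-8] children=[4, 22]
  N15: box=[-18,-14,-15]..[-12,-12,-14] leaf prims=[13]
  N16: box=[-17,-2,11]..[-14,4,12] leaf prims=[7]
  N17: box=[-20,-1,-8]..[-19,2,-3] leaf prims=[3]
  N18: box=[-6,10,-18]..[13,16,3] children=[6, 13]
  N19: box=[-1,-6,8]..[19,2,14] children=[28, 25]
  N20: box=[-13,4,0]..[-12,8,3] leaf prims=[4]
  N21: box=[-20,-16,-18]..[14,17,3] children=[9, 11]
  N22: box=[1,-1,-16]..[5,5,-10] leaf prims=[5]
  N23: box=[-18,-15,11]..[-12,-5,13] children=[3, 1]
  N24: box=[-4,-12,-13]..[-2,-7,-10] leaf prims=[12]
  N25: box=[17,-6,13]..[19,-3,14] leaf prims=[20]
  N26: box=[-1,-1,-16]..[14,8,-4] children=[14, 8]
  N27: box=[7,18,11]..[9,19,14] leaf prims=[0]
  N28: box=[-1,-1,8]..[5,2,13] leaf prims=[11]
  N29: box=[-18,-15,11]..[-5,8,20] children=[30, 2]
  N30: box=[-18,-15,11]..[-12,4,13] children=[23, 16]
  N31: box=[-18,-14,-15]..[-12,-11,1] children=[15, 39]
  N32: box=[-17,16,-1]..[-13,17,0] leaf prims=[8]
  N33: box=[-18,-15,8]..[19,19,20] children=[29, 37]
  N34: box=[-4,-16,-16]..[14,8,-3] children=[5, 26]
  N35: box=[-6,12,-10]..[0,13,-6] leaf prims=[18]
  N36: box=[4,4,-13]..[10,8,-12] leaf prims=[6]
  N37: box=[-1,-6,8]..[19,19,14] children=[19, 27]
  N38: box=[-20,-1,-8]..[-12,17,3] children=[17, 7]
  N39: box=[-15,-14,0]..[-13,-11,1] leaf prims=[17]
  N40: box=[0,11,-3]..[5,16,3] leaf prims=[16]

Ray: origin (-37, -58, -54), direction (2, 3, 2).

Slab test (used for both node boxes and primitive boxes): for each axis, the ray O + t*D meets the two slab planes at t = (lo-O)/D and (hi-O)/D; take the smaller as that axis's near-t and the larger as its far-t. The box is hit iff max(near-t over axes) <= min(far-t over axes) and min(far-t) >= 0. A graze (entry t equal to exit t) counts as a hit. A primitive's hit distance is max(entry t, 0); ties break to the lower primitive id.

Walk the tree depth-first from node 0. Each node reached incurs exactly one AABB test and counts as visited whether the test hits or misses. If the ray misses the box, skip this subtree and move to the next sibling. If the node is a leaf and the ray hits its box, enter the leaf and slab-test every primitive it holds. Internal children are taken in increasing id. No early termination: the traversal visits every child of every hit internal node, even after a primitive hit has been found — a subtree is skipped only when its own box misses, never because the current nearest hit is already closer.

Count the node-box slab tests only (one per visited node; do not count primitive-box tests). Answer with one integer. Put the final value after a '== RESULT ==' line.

Traverse from the root:
N0 x:[17/2,28] y:[14,77/3] z:[18,37] -> hit [18,77/3], descend [21, 33]
  N21 x:[17/2,51/2] y:[14,25] z:[18,57/2] -> hit [18,25], descend [9, 11]
    N9 x:[17/2,25/2] y:[44/3,25] z:[39/2,57/2] -> miss, prune
    N11 x:[31/2,51/2] y:[14,74/3] z:[18,57/2] -> hit [18,74/3], descend [18, 34]
      N18 x:[31/2,25] y:[68/3,74/3] z:[18,57/2] -> hit [68/3,74/3], descend [6, 13]
        N6 x:[31/2,21] y:[23,74/3] z:[22,57/2] -> miss, prune
        N13 x:[49/2,25] y:[68/3,74/3] z:[18,41/2] -> miss, prune
      N34 x:[33/2,51/2] y:[14,22] z:[19,51/2] -> hit [19,22], descend [5, 26]
        N5 x:[33/2,25] y:[14,17] z:[41/2,51/2] -> miss, prune
        N26 x:[18,51/2] y:[19,22] z:[19,25] -> hit [19,22], descend [8, 14]
          N8 x:[41/2,51/2] y:[62/3,22] z:[41/2,25] -> hit [62/3,22], descend [12, 36]
            N12 x:[23,51/2] y:[21,22] z:[22,25] -> miss, prune
            N36 x:[41/2,47/2] y:[62/3,22] z:[41/2,21] -> hit [62/3,21] leaf, test {P6@t=62/3}
          N14 x:[18,21] y:[19,21] z:[19,23] -> hit [19,21], descend [4, 22]
            N4 x:[18,41/2] y:[58/3,59/3] z:[22,23] -> miss, prune
            N22 x:[19,21] y:[19,21] z:[19,22] -> hit [19,21] leaf, test {P5@t=19}
  N33 x:[19/2,28] y:[43/3,77/3] z:[31,37] -> miss, prune

Visited [0, 21, 9, 11, 18, 6, 13, 34, 5, 26, 8, 12, 36, 14, 4, 22, 33]. Tests: 17 box, 2 leaf. Nearest: P5.

== RESULT ==
17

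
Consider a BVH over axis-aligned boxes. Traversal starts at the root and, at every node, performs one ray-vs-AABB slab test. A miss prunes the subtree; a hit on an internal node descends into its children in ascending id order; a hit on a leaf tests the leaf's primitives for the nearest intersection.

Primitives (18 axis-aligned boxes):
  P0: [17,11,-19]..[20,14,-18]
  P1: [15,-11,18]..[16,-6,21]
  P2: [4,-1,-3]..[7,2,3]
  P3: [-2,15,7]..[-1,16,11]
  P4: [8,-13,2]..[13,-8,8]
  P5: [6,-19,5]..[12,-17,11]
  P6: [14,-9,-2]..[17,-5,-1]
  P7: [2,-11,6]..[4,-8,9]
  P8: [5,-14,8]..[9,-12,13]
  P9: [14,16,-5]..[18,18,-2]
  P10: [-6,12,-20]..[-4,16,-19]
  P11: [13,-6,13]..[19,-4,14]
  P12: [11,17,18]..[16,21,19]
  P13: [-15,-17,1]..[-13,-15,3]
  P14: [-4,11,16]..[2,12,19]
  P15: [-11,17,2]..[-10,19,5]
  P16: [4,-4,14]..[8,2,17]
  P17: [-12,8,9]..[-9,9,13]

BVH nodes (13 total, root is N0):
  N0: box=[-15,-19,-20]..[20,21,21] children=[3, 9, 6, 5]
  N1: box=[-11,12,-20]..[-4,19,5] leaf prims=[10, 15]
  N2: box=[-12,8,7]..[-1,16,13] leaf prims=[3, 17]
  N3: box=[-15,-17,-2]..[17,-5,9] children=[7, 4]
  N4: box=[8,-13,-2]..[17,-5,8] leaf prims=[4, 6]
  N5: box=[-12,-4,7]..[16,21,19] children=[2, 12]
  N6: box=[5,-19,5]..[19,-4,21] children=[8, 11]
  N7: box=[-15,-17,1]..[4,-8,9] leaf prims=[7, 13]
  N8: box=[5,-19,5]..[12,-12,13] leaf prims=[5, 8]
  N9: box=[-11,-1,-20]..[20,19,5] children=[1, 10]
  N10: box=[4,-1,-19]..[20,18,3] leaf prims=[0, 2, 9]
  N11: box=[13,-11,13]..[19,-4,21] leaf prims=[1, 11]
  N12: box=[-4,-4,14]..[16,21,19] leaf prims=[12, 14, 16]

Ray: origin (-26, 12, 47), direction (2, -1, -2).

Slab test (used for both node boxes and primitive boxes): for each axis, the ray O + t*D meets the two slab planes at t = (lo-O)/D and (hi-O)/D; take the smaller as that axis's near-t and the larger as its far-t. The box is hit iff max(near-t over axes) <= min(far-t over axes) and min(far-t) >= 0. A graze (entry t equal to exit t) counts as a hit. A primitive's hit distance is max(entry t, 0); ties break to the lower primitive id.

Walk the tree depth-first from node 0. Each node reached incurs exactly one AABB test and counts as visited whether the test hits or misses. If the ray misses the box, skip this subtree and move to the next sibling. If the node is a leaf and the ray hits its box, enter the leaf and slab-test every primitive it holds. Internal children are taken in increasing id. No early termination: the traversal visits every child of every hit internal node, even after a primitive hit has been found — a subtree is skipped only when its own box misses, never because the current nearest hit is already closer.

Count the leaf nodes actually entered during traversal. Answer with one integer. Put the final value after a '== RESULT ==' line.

Walk:
N0 x:[11/2,23] y:[-9,31] z:[13,67/2] -> hit [13,23], descend [3, 5, 6, 9]
  N3 x:[11/2,43/2] y:[17,29] z:[19,49/2] -> hit [19,43/2], descend [4, 7]
    N4 x:[17,43/2] y:[17,25] z:[39/2,49/2] -> hit [39/2,43/2] leaf, test {P4(miss), P6(miss)}
    N7 x:[11/2,15] y:[20,29] z:[19,23] -> miss, prune
  N5 x:[7,21] y:[-9,16] z:[14,20] -> hit [14,16], descend [2, 12]
    N2 x:[7,25/2] y:[-4,4] z:[17,20] -> miss, prune
    N12 x:[11,21] y:[-9,16] z:[14,33/2] -> hit [14,16] leaf, test {P12(miss), P14(miss), P16@t=15}
  N6 x:[31/2,45/2] y:[16,31] z:[13,21] -> hit [16,21], descend [8, 11]
    N8 x:[31/2,19] y:[24,31] z:[17,21] -> miss, prune
    N11 x:[39/2,45/2] y:[16,23] z:[13,17] -> miss, prune
  N9 x:[15/2,23] y:[-7,13] z:[21,67/2] -> miss, prune

order=[0, 3, 4, 7, 5, 2, 12, 6, 8, 11, 9]  |boxes|=11  |leaves|=2  hit=P16

== RESULT ==
2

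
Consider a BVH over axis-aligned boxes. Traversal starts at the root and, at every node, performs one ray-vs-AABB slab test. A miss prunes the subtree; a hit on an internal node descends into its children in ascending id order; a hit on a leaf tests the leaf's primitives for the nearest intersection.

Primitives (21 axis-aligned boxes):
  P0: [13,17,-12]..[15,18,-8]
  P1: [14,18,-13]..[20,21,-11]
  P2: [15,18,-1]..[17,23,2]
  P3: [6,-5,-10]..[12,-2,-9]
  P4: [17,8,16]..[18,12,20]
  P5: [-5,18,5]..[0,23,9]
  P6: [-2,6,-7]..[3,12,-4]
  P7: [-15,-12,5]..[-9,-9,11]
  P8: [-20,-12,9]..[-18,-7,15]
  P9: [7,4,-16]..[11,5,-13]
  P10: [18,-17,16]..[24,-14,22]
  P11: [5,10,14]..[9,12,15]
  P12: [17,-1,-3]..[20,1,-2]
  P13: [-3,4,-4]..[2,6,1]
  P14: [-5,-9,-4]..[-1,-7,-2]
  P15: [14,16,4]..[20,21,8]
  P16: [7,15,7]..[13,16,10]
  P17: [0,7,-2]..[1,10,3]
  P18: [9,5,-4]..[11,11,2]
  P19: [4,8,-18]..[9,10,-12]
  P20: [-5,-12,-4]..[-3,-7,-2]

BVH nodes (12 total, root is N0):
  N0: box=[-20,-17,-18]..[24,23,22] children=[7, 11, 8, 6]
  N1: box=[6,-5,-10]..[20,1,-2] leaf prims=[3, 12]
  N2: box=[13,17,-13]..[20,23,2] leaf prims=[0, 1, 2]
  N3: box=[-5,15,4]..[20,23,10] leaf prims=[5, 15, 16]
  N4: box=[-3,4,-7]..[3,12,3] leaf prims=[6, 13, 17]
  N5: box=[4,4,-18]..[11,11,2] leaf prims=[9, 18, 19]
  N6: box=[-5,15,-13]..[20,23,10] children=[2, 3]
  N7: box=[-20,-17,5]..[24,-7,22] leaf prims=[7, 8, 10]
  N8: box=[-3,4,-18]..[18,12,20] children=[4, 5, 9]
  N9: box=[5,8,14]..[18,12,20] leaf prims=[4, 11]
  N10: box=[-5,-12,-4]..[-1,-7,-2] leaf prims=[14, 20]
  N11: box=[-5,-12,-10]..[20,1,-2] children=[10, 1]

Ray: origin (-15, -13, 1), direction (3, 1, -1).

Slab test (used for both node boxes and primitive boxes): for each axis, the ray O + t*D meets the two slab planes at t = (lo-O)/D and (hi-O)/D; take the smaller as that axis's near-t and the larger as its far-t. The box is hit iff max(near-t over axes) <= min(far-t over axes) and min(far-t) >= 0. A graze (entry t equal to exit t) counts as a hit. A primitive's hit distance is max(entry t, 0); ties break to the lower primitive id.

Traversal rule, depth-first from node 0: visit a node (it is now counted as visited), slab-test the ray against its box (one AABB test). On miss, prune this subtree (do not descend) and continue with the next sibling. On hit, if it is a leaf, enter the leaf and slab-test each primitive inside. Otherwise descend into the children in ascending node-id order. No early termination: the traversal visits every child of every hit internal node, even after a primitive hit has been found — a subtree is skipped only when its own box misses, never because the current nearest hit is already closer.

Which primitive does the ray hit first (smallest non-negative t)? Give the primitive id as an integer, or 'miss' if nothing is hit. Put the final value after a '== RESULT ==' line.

Trace the traversal:
N0 x:[-5/3,13] y:[-4,36] z:[-21,19] -> hit [-5/3,13], descend [6, 7, 8, 11]
  N6 x:[10/3,35/3] y:[28,36] z:[-9,14] -> miss, prune
  N7 x:[-5/3,13] y:[-4,6] z:[-21,-4] -> miss, prune
  N8 x:[4,11] y:[17,25] z:[-19,19] -> miss, prune
  N11 x:[10/3,35/3] y:[1,14] z:[3,11] -> hit [10/3,11], descend [1, 10]
    N1 x:[7,35/3] y:[8,14] z:[3,11] -> hit [8,11] leaf, test {P3(miss), P12(miss)}
    N10 x:[10/3,14/3] y:[1,6] z:[3,5] -> hit [10/3,14/3] leaf, test {P14@t=4, P20@t=10/3}

Visited [0, 6, 7, 8, 11, 1, 10]. Tests: 7 box, 2 leaf. Nearest: P20.

== RESULT ==
20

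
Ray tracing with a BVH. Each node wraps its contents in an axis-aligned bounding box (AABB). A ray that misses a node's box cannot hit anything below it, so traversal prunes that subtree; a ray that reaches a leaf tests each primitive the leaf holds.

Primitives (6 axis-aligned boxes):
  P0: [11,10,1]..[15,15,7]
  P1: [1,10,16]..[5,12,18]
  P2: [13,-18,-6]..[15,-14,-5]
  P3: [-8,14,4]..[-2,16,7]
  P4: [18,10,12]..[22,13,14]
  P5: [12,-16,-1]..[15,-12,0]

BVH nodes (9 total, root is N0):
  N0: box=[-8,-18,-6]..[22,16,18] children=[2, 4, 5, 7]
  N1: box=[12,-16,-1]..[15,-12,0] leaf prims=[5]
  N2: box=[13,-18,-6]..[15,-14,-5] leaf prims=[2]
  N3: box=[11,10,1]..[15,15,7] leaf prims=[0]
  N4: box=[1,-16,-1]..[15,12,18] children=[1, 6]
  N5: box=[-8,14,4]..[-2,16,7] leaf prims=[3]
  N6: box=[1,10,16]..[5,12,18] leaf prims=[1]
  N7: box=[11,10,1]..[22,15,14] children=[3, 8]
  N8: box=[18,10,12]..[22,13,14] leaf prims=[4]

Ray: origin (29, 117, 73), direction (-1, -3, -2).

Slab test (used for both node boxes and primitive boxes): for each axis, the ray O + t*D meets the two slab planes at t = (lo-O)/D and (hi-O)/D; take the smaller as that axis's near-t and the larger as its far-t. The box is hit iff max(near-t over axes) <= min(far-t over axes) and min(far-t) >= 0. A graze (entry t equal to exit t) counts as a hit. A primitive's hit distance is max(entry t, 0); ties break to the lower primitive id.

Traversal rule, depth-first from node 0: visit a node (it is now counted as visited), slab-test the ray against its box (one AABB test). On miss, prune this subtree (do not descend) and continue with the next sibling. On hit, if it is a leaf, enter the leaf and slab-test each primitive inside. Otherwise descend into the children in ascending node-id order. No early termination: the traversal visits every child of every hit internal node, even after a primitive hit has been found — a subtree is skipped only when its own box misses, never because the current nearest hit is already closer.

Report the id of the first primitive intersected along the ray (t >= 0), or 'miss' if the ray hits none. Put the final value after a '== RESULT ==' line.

Walk:
N0 x:[7,37] y:[101/3,45] z:[55/2,79/2] -> hit [101/3,37], descend [2, 4, 5, 7]
  N2 x:[14,16] y:[131/3,45] z:[39,79/2] -> miss, prune
  N4 x:[14,28] y:[35,133/3] z:[55/2,37] -> miss, prune
  N5 x:[31,37] y:[101/3,103/3] z:[33,69/2] -> hit [101/3,103/3] leaf, test {P3@t=101/3}
  N7 x:[7,18] y:[34,107/3] z:[59/2,36] -> miss, prune

5 AABB tests over nodes [0, 2, 4, 5, 7]; 1 leaf entered; closest P3.

== RESULT ==
3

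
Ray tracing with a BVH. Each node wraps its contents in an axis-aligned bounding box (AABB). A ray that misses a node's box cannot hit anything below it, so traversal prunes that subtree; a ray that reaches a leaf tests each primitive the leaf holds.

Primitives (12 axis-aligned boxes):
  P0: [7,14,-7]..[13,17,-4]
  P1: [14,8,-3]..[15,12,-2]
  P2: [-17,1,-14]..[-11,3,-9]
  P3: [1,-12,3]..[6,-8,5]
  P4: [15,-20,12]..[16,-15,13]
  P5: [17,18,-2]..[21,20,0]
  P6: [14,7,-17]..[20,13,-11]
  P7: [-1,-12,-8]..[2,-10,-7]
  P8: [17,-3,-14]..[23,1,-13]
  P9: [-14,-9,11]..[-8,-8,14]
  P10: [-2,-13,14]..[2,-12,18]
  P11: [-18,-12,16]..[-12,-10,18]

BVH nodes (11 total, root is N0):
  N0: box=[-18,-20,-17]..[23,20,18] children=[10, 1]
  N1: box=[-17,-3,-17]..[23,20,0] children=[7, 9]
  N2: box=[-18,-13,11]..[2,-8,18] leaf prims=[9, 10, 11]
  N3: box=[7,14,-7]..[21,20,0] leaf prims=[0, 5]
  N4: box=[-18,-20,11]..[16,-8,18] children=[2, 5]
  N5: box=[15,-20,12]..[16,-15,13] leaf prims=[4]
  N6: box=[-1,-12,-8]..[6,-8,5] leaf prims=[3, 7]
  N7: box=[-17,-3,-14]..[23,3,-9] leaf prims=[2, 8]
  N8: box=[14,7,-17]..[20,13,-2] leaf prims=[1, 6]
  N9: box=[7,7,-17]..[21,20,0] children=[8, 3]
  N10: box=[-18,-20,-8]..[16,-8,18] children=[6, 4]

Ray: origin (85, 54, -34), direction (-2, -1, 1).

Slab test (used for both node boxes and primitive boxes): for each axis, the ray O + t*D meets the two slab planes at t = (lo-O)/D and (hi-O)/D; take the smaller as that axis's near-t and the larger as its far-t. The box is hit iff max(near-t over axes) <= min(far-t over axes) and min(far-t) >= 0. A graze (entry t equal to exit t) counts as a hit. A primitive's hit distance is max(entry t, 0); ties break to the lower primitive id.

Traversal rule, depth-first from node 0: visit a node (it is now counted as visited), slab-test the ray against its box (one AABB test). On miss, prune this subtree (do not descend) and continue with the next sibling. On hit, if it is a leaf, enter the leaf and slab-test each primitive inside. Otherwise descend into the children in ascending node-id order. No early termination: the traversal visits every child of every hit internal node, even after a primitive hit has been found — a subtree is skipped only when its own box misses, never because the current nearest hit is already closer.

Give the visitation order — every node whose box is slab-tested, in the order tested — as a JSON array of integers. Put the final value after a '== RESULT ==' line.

Trace the traversal:
N0 x:[31,103/2] y:[34,74] z:[17,52] -> hit [34,103/2], descend [1, 10]
  N1 x:[31,51] y:[34,57] z:[17,34] -> hit [34,34], descend [7, 9]
    N7 x:[31,51] y:[51,57] z:[20,25] -> miss, prune
    N9 x:[32,39] y:[34,47] z:[17,34] -> hit [34,34], descend [3, 8]
      N3 x:[32,39] y:[34,40] z:[27,34] -> hit [34,34] leaf, test {P0(miss), P5@t=34}
      N8 x:[65/2,71/2] y:[41,47] z:[17,32] -> miss, prune
  N10 x:[69/2,103/2] y:[62,74] z:[26,52] -> miss, prune

7 AABB tests over nodes [0, 1, 7, 9, 3, 8, 10]; 1 leaf entered; closest P5.

== RESULT ==
[0, 1, 7, 9, 3, 8, 10]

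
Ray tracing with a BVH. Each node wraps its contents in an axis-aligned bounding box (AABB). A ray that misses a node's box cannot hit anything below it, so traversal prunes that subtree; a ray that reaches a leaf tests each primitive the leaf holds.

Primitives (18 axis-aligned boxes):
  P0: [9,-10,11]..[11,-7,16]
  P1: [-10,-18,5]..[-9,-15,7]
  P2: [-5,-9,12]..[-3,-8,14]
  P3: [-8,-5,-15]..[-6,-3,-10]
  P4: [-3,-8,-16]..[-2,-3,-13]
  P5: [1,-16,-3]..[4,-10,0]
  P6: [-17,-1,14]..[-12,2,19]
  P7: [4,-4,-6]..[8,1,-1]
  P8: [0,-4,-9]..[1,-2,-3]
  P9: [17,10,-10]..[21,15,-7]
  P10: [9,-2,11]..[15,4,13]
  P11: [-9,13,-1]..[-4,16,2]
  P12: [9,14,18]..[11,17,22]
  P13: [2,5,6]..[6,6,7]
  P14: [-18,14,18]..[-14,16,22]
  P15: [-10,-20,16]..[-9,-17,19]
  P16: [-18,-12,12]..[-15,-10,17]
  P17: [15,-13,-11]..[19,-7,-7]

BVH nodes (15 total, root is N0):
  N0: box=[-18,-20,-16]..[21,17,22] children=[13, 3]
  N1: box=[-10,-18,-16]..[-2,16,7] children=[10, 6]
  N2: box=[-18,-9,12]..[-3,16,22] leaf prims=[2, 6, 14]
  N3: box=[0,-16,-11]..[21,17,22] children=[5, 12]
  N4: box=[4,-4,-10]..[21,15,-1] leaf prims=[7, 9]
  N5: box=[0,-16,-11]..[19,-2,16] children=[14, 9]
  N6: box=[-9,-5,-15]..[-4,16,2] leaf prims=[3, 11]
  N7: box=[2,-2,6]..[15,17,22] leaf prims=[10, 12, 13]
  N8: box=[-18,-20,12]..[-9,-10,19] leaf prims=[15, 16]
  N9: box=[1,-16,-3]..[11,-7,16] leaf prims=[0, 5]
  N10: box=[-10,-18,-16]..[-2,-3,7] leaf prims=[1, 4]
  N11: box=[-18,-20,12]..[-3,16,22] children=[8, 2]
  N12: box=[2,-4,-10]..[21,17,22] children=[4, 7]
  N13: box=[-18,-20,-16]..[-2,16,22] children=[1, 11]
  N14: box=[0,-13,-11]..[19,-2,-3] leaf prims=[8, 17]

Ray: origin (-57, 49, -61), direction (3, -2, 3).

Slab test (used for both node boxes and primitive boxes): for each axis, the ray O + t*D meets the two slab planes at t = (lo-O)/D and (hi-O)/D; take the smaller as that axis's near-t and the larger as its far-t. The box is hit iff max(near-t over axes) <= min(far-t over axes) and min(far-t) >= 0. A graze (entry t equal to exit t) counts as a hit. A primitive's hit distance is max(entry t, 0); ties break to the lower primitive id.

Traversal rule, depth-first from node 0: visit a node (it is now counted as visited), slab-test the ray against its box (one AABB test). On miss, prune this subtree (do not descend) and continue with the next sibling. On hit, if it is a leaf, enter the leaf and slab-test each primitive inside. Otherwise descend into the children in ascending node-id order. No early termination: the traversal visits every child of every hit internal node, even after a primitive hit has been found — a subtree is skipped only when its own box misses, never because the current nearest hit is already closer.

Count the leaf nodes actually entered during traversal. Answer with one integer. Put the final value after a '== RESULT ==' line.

Trace the traversal:
N0 x:[13,26] y:[16,69/2] z:[15,83/3] -> hit [16,26], descend [3, 13]
  N3 x:[19,26] y:[16,65/2] z:[50/3,83/3] -> hit [19,26], descend [5, 12]
    N5 x:[19,76/3] y:[51/2,65/2] z:[50/3,77/3] -> miss, prune
    N12 x:[59/3,26] y:[16,53/2] z:[17,83/3] -> hit [59/3,26], descend [4, 7]
      N4 x:[61/3,26] y:[17,53/2] z:[17,20] -> miss, prune
      N7 x:[59/3,24] y:[16,51/2] z:[67/3,83/3] -> hit [67/3,24] leaf, test {P10@t=24, P12(miss), P13(miss)}
  N13 x:[13,55/3] y:[33/2,69/2] z:[15,83/3] -> hit [33/2,55/3], descend [1, 11]
    N1 x:[47/3,55/3] y:[33/2,67/2] z:[15,68/3] -> hit [33/2,55/3], descend [6, 10]
      N6 x:[16,53/3] y:[33/2,27] z:[46/3,21] -> hit [33/2,53/3] leaf, test {P3(miss), P11(miss)}
      N10 x:[47/3,55/3] y:[26,67/2] z:[15,68/3] -> miss, prune
    N11 x:[13,18] y:[33/2,69/2] z:[73/3,83/3] -> miss, prune

Visited [0, 3, 5, 12, 4, 7, 13, 1, 6, 10, 11]. Tests: 11 box, 2 leaf. Nearest: P10.

== RESULT ==
2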